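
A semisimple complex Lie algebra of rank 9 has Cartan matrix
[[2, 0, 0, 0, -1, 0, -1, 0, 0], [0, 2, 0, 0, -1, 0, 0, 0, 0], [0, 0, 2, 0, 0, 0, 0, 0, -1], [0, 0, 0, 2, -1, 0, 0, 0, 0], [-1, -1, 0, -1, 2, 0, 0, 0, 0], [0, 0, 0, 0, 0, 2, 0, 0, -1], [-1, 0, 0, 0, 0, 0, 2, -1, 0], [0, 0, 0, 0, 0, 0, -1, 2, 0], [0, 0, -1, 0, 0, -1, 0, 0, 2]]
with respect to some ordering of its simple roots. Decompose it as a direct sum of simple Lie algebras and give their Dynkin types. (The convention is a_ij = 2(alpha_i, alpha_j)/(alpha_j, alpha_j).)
The diagram associated to this matrix has two connected components: the simple roots {alpha_3, alpha_6, alpha_9} form a chain of 3 nodes with single edges (A_3), and {alpha_1, alpha_2, alpha_4, alpha_5, alpha_7, alpha_8} form a chain of 4 nodes with a fork of two nodes at one end (D_6). A semisimple Lie algebra decomposes uniquely as the direct sum of simple ideals, one per connected component of its Dynkin diagram, so g ≅ A_3 ⊕ D_6 (dimension 15 + 66 = 81).

A3 ⊕ D6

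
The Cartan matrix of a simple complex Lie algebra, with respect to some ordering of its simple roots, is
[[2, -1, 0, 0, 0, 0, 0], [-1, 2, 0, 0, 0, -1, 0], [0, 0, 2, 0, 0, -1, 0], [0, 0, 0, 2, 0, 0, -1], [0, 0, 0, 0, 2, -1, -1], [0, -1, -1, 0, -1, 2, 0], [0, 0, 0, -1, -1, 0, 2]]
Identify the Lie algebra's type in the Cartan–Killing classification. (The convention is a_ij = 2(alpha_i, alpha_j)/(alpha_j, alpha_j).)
type E_7

The matrix has rank 7 with 2's on the diagonal. Reading the off-diagonal entries as Dynkin edges (a single edge where a_ij = a_ji = -1; a double or triple edge where a_ij * a_ji = 2 or 3), the diagram is a chain of 6 nodes with one extra node attached to the third node from one end (E_7). One simple-root ordering that puts it in standard form is (alpha_1, alpha_3, alpha_2, alpha_6, alpha_5, alpha_7, alpha_4). So the algebra is type E_7.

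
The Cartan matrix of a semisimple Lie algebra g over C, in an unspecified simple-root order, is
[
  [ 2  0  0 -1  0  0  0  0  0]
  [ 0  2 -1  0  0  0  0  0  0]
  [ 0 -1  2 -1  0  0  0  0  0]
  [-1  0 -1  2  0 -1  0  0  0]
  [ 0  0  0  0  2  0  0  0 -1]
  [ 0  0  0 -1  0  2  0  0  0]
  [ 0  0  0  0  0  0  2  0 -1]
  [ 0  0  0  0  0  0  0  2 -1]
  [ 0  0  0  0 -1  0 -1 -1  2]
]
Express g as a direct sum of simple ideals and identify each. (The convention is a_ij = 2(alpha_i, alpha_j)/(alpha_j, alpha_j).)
D_4 ⊕ D_5

The diagram associated to this matrix has two connected components: the simple roots {alpha_5, alpha_7, alpha_8, alpha_9} form a chain of 2 nodes with a fork of two nodes at one end (D_4), and {alpha_1, alpha_2, alpha_3, alpha_4, alpha_6} form a chain of 3 nodes with a fork of two nodes at one end (D_5). A semisimple Lie algebra decomposes uniquely as the direct sum of simple ideals, one per connected component of its Dynkin diagram, so g ≅ D_4 ⊕ D_5 (dimension 28 + 45 = 73).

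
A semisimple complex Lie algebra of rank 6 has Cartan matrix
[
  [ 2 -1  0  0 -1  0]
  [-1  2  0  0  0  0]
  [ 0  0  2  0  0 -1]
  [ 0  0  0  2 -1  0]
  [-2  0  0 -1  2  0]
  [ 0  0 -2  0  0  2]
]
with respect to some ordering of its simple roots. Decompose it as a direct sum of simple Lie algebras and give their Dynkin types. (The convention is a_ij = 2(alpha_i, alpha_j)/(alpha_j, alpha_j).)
B_2 (so(5)) + F_4

The diagram associated to this matrix has two connected components: the simple roots {alpha_3, alpha_6} form a chain of 2 nodes with a double edge at one end; the terminal node there is the unique short simple root (B_2), and {alpha_1, alpha_2, alpha_4, alpha_5} form a chain of 4 nodes with a double edge between the middle two (F_4). A semisimple Lie algebra decomposes uniquely as the direct sum of simple ideals, one per connected component of its Dynkin diagram, so g ≅ B_2 ⊕ F_4 (dimension 10 + 52 = 62).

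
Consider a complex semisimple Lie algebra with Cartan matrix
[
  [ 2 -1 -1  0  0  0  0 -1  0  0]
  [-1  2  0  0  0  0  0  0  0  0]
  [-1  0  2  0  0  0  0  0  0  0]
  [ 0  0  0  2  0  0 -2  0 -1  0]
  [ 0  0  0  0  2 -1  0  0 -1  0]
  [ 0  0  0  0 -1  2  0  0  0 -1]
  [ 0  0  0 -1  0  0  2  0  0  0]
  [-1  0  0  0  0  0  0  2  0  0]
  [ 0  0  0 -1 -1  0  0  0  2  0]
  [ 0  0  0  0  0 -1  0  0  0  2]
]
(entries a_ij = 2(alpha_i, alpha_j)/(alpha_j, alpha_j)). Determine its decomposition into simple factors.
B_6 + D_4

The diagram associated to this matrix has two connected components: the simple roots {alpha_4, alpha_5, alpha_6, alpha_7, alpha_9, alpha_10} form a chain of 6 nodes with a double edge at one end; the terminal node there is the unique short simple root (B_6), and {alpha_1, alpha_2, alpha_3, alpha_8} form a chain of 2 nodes with a fork of two nodes at one end (D_4). A semisimple Lie algebra decomposes uniquely as the direct sum of simple ideals, one per connected component of its Dynkin diagram, so g ≅ B_6 ⊕ D_4 (dimension 78 + 28 = 106).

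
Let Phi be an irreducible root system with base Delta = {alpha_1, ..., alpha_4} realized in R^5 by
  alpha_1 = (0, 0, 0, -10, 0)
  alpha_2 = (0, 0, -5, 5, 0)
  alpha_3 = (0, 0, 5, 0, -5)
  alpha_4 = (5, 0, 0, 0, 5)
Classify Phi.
Compute the Cartan integers a_ij = 2(alpha_i, alpha_j)/(alpha_j, alpha_j); the resulting 4x4 Cartan matrix is
[[2, -2, 0, 0], [-1, 2, -1, 0], [0, -1, 2, -1], [0, 0, -1, 2]].
The roots have two lengths (squared-length ratio 2:1); the short ones are alpha_{2,3,4}. The associated Dynkin diagram is a chain of 4 nodes with a double edge at one end; the terminal node there is the unique long simple root (C_4), so the type is C_4 (the algebra sp(8)).

type C_4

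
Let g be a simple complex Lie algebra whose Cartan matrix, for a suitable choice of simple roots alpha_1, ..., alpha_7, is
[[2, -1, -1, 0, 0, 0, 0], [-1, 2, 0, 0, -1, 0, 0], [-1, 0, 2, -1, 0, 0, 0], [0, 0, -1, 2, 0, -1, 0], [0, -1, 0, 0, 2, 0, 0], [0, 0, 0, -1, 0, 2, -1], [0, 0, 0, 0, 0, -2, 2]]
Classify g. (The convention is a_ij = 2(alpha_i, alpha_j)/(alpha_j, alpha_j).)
The matrix has rank 7 with 2's on the diagonal. Reading the off-diagonal entries as Dynkin edges (a single edge where a_ij = a_ji = -1; a double or triple edge where a_ij * a_ji = 2 or 3), the diagram is a chain of 7 nodes with a double edge at one end; the terminal node there is the unique long simple root (C_7). One simple-root ordering that puts it in standard form is (alpha_5, alpha_2, alpha_1, alpha_3, alpha_4, alpha_6, alpha_7). So the algebra is type C_7, i.e. sp(14).

C_7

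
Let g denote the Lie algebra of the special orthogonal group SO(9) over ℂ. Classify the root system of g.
B_4

This is so(9) with 9 odd, which has dimension 9(9-1)/2 = 36 and rank (9-1)/2 = 4. In the classification of classical Lie algebras, the orthogonal algebra so(2n+1) in an odd number of variables has type B_n; here n = 4, so the Dynkin diagram is a chain of 4 nodes with a double edge at one end; the terminal node there is the unique short simple root (B_4). Hence the type is B_4.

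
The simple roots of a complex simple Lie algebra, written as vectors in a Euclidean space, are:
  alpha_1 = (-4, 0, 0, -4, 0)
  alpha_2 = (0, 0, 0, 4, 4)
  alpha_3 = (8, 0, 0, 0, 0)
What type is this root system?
Compute the Cartan integers a_ij = 2(alpha_i, alpha_j)/(alpha_j, alpha_j); the resulting 3x3 Cartan matrix is
[[2, -1, -1], [-1, 2, 0], [-2, 0, 2]].
The roots have two lengths (squared-length ratio 2:1); the short ones are alpha_{1,2}. The associated Dynkin diagram is a chain of 3 nodes with a double edge at one end; the terminal node there is the unique long simple root (C_3), so the type is C_3 (the algebra sp(6)).

type C_3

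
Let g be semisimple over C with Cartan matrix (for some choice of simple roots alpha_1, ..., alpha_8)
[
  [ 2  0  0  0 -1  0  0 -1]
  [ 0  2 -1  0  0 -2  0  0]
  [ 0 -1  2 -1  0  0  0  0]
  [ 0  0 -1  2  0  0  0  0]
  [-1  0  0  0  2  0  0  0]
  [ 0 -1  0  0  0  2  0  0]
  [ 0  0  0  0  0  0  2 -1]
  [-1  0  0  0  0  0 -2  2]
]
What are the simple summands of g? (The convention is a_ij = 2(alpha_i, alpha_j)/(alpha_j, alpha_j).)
The diagram associated to this matrix has two connected components: the simple roots {alpha_1, alpha_5, alpha_7, alpha_8} form a chain of 4 nodes with a double edge at one end; the terminal node there is the unique short simple root (B_4), and {alpha_2, alpha_3, alpha_4, alpha_6} form a chain of 4 nodes with a double edge at one end; the terminal node there is the unique short simple root (B_4). A semisimple Lie algebra decomposes uniquely as the direct sum of simple ideals, one per connected component of its Dynkin diagram, so g ≅ B_4 ⊕ B_4 (dimension 36 + 36 = 72).

B_4 (so(9)) + B_4 (so(9))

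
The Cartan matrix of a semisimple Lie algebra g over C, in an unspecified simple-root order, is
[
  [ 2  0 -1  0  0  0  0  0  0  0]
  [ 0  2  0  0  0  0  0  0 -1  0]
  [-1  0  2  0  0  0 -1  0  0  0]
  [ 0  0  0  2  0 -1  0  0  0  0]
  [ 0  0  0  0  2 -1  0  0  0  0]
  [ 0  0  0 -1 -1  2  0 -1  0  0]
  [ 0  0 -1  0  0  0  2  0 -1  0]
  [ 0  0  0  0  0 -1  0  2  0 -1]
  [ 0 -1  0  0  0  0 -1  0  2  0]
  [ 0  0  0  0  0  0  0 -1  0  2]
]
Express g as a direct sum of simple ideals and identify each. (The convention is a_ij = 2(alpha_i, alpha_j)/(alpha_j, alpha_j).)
The diagram associated to this matrix has two connected components: the simple roots {alpha_1, alpha_2, alpha_3, alpha_7, alpha_9} form a chain of 5 nodes with single edges (A_5), and {alpha_4, alpha_5, alpha_6, alpha_8, alpha_10} form a chain of 3 nodes with a fork of two nodes at one end (D_5). A semisimple Lie algebra decomposes uniquely as the direct sum of simple ideals, one per connected component of its Dynkin diagram, so g ≅ A_5 ⊕ D_5 (dimension 35 + 45 = 80).

type A_5 ⊕ type D_5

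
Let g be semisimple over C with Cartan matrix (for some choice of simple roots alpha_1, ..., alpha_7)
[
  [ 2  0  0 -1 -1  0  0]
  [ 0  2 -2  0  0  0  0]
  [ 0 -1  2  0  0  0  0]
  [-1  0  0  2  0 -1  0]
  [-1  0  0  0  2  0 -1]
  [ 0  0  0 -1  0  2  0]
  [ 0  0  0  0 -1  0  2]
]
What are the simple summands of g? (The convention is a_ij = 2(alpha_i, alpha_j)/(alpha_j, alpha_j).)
A_5 ⊕ B_2

The diagram associated to this matrix has two connected components: the simple roots {alpha_1, alpha_4, alpha_5, alpha_6, alpha_7} form a chain of 5 nodes with single edges (A_5), and {alpha_2, alpha_3} form a chain of 2 nodes with a double edge at one end; the terminal node there is the unique short simple root (B_2). A semisimple Lie algebra decomposes uniquely as the direct sum of simple ideals, one per connected component of its Dynkin diagram, so g ≅ A_5 ⊕ B_2 (dimension 35 + 10 = 45).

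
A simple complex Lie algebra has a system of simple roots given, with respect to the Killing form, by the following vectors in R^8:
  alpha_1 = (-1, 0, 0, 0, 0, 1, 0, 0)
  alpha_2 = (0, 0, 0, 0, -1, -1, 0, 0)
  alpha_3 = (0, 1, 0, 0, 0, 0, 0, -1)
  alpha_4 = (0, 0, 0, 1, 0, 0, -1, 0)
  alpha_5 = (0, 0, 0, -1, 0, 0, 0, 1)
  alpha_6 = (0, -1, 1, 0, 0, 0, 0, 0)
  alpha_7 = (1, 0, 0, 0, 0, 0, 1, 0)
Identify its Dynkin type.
Compute the Cartan integers a_ij = 2(alpha_i, alpha_j)/(alpha_j, alpha_j); the resulting 7x7 Cartan matrix is
[[2, -1, 0, 0, 0, 0, -1], [-1, 2, 0, 0, 0, 0, 0], [0, 0, 2, 0, -1, -1, 0], [0, 0, 0, 2, -1, 0, -1], [0, 0, -1, -1, 2, 0, 0], [0, 0, -1, 0, 0, 2, 0], [-1, 0, 0, -1, 0, 0, 2]].
All simple roots have the same length, so the diagram is simply laced. The associated Dynkin diagram is a chain of 7 nodes with single edges (A_7), so the type is A_7 (the algebra sl(8)).

A_7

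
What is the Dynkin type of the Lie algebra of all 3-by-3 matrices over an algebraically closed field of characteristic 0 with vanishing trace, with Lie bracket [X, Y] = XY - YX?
A_2 (sl(3))

This is sl(3), which has dimension 3^2 - 1 = 8 and rank 3 - 1 = 2 (a Cartan subalgebra is the diagonal traceless matrices). In the classification of classical Lie algebras, the special linear algebra sl(n+1) has type A_n; here n = 2, so the Dynkin diagram is a chain of 2 nodes with single edges (A_2). Hence the type is A_2.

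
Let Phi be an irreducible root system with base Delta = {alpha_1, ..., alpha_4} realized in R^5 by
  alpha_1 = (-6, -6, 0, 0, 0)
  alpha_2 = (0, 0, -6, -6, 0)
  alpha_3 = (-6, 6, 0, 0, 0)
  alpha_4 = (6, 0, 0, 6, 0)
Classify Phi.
D4

Compute the Cartan integers a_ij = 2(alpha_i, alpha_j)/(alpha_j, alpha_j); the resulting 4x4 Cartan matrix is
[[2, 0, 0, -1], [0, 2, 0, -1], [0, 0, 2, -1], [-1, -1, -1, 2]].
All simple roots have the same length, so the diagram is simply laced. The associated Dynkin diagram is a chain of 2 nodes with a fork of two nodes at one end (D_4), so the type is D_4 (the algebra so(8)).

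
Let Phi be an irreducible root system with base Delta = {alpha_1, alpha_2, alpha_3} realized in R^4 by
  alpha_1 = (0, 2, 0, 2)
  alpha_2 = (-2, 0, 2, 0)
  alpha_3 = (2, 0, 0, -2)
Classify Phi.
A_3 (sl(4))

Compute the Cartan integers a_ij = 2(alpha_i, alpha_j)/(alpha_j, alpha_j); the resulting 3x3 Cartan matrix is
[[2, 0, -1], [0, 2, -1], [-1, -1, 2]].
All simple roots have the same length, so the diagram is simply laced. The associated Dynkin diagram is a chain of 3 nodes with single edges (A_3), so the type is A_3 (the algebra sl(4)).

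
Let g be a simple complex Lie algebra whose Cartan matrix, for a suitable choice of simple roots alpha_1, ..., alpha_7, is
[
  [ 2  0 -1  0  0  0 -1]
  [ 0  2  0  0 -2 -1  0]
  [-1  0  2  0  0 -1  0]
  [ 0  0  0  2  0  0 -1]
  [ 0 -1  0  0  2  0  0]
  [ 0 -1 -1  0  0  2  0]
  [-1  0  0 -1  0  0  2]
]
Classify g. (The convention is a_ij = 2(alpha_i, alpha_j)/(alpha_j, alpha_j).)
The matrix has rank 7 with 2's on the diagonal. Reading the off-diagonal entries as Dynkin edges (a single edge where a_ij = a_ji = -1; a double or triple edge where a_ij * a_ji = 2 or 3), the diagram is a chain of 7 nodes with a double edge at one end; the terminal node there is the unique short simple root (B_7). One simple-root ordering that puts it in standard form is (alpha_4, alpha_7, alpha_1, alpha_3, alpha_6, alpha_2, alpha_5). So the algebra is type B_7, i.e. so(15).

B_7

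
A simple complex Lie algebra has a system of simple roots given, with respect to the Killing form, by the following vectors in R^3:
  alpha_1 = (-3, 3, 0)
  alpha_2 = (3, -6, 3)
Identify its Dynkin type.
Compute the Cartan integers a_ij = 2(alpha_i, alpha_j)/(alpha_j, alpha_j); the resulting 2x2 Cartan matrix is
[[2, -1], [-3, 2]].
The roots have two lengths (squared-length ratio 3:1); the short ones are alpha_{1}. The associated Dynkin diagram is two nodes joined by a triple edge (G_2), so the type is G_2.

G_2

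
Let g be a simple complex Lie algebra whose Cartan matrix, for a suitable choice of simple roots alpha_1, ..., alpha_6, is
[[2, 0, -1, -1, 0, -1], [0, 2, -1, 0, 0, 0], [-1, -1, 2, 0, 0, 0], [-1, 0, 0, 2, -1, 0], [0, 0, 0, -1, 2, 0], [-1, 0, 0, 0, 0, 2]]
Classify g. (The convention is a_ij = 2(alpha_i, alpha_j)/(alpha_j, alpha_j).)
type E_6

The matrix has rank 6 with 2's on the diagonal. Reading the off-diagonal entries as Dynkin edges (a single edge where a_ij = a_ji = -1; a double or triple edge where a_ij * a_ji = 2 or 3), the diagram is a chain of 5 nodes with one extra node attached to the third node from one end (E_6). One simple-root ordering that puts it in standard form is (alpha_2, alpha_6, alpha_3, alpha_1, alpha_4, alpha_5). So the algebra is type E_6.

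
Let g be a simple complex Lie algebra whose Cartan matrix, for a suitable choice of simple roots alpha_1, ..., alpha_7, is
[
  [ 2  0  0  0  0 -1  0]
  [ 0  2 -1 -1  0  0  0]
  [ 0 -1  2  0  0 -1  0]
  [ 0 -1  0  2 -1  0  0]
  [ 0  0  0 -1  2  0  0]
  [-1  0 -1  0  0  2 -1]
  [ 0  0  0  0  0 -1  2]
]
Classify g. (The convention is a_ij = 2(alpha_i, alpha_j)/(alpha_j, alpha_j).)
The matrix has rank 7 with 2's on the diagonal. Reading the off-diagonal entries as Dynkin edges (a single edge where a_ij = a_ji = -1; a double or triple edge where a_ij * a_ji = 2 or 3), the diagram is a chain of 5 nodes with a fork of two nodes at one end (D_7). One simple-root ordering that puts it in standard form is (alpha_5, alpha_4, alpha_2, alpha_3, alpha_6, alpha_7, alpha_1). So the algebra is type D_7, i.e. so(14).

D_7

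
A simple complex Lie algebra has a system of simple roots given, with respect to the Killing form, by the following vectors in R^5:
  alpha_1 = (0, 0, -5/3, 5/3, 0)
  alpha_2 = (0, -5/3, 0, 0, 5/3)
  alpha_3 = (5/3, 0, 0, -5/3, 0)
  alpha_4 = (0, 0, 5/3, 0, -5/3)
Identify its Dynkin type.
A_4 (sl(5))

Compute the Cartan integers a_ij = 2(alpha_i, alpha_j)/(alpha_j, alpha_j); the resulting 4x4 Cartan matrix is
[[2, 0, -1, -1], [0, 2, 0, -1], [-1, 0, 2, 0], [-1, -1, 0, 2]].
All simple roots have the same length, so the diagram is simply laced. The associated Dynkin diagram is a chain of 4 nodes with single edges (A_4), so the type is A_4 (the algebra sl(5)).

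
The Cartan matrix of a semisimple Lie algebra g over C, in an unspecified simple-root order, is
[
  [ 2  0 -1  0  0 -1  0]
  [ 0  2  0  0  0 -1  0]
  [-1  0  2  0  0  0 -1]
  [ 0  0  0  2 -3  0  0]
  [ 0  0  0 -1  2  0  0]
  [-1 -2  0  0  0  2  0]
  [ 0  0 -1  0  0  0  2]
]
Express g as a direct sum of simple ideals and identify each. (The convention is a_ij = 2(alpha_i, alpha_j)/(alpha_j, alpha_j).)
B_5 (so(11)) ⊕ G_2

The diagram associated to this matrix has two connected components: the simple roots {alpha_1, alpha_2, alpha_3, alpha_6, alpha_7} form a chain of 5 nodes with a double edge at one end; the terminal node there is the unique short simple root (B_5), and {alpha_4, alpha_5} form two nodes joined by a triple edge (G_2). A semisimple Lie algebra decomposes uniquely as the direct sum of simple ideals, one per connected component of its Dynkin diagram, so g ≅ B_5 ⊕ G_2 (dimension 55 + 14 = 69).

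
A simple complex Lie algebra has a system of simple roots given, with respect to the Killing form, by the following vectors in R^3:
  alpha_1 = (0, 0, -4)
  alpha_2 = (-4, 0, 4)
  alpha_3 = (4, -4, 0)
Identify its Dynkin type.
Compute the Cartan integers a_ij = 2(alpha_i, alpha_j)/(alpha_j, alpha_j); the resulting 3x3 Cartan matrix is
[[2, -1, 0], [-2, 2, -1], [0, -1, 2]].
The roots have two lengths (squared-length ratio 2:1); the short ones are alpha_{1}. The associated Dynkin diagram is a chain of 3 nodes with a double edge at one end; the terminal node there is the unique short simple root (B_3), so the type is B_3 (the algebra so(7)).

B_3 (so(7))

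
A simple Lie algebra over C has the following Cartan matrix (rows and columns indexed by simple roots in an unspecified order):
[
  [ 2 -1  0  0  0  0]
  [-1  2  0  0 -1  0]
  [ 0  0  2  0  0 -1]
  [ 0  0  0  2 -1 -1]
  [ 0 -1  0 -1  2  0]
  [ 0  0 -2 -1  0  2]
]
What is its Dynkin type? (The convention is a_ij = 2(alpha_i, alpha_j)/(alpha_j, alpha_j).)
The matrix has rank 6 with 2's on the diagonal. Reading the off-diagonal entries as Dynkin edges (a single edge where a_ij = a_ji = -1; a double or triple edge where a_ij * a_ji = 2 or 3), the diagram is a chain of 6 nodes with a double edge at one end; the terminal node there is the unique short simple root (B_6). One simple-root ordering that puts it in standard form is (alpha_1, alpha_2, alpha_5, alpha_4, alpha_6, alpha_3). So the algebra is type B_6, i.e. so(13).

type B_6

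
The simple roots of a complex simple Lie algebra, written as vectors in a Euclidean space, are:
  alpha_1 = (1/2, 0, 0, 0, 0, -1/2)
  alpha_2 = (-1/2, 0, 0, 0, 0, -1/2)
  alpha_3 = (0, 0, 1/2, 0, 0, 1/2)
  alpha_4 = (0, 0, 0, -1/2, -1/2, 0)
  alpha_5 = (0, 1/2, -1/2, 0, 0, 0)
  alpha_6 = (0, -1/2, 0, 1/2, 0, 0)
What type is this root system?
D_6

Compute the Cartan integers a_ij = 2(alpha_i, alpha_j)/(alpha_j, alpha_j); the resulting 6x6 Cartan matrix is
[[2, 0, -1, 0, 0, 0], [0, 2, -1, 0, 0, 0], [-1, -1, 2, 0, -1, 0], [0, 0, 0, 2, 0, -1], [0, 0, -1, 0, 2, -1], [0, 0, 0, -1, -1, 2]].
All simple roots have the same length, so the diagram is simply laced. The associated Dynkin diagram is a chain of 4 nodes with a fork of two nodes at one end (D_6), so the type is D_6 (the algebra so(12)).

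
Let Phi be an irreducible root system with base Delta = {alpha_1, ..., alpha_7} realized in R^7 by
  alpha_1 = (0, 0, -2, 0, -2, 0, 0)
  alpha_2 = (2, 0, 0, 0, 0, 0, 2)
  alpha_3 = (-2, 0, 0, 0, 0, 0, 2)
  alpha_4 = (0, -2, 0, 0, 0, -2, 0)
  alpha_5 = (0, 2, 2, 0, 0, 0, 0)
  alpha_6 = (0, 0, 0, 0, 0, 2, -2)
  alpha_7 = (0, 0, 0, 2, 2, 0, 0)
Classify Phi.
Compute the Cartan integers a_ij = 2(alpha_i, alpha_j)/(alpha_j, alpha_j); the resulting 7x7 Cartan matrix is
[[2, 0, 0, 0, -1, 0, -1], [0, 2, 0, 0, 0, -1, 0], [0, 0, 2, 0, 0, -1, 0], [0, 0, 0, 2, -1, -1, 0], [-1, 0, 0, -1, 2, 0, 0], [0, -1, -1, -1, 0, 2, 0], [-1, 0, 0, 0, 0, 0, 2]].
All simple roots have the same length, so the diagram is simply laced. The associated Dynkin diagram is a chain of 5 nodes with a fork of two nodes at one end (D_7), so the type is D_7 (the algebra so(14)).

D7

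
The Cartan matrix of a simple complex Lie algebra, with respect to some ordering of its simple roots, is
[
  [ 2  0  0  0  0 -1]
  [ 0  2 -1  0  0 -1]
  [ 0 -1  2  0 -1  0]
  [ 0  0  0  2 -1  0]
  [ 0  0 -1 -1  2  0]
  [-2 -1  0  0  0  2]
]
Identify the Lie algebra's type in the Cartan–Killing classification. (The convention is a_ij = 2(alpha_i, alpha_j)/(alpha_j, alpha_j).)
B6

The matrix has rank 6 with 2's on the diagonal. Reading the off-diagonal entries as Dynkin edges (a single edge where a_ij = a_ji = -1; a double or triple edge where a_ij * a_ji = 2 or 3), the diagram is a chain of 6 nodes with a double edge at one end; the terminal node there is the unique short simple root (B_6). One simple-root ordering that puts it in standard form is (alpha_4, alpha_5, alpha_3, alpha_2, alpha_6, alpha_1). So the algebra is type B_6, i.e. so(13).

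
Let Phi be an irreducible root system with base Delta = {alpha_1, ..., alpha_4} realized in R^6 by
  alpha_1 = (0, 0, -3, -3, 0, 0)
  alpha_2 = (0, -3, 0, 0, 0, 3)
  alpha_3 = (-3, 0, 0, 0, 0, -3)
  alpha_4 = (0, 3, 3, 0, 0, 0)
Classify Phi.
A_4 (sl(5))

Compute the Cartan integers a_ij = 2(alpha_i, alpha_j)/(alpha_j, alpha_j); the resulting 4x4 Cartan matrix is
[[2, 0, 0, -1], [0, 2, -1, -1], [0, -1, 2, 0], [-1, -1, 0, 2]].
All simple roots have the same length, so the diagram is simply laced. The associated Dynkin diagram is a chain of 4 nodes with single edges (A_4), so the type is A_4 (the algebra sl(5)).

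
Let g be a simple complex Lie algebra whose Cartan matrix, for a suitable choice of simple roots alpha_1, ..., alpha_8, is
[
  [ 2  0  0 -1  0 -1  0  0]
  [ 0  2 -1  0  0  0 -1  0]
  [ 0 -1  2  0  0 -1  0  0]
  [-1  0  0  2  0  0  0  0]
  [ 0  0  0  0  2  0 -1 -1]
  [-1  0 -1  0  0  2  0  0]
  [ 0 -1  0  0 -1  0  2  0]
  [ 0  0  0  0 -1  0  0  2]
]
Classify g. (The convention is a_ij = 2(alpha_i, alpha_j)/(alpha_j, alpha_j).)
A_8

The matrix has rank 8 with 2's on the diagonal. Reading the off-diagonal entries as Dynkin edges (a single edge where a_ij = a_ji = -1; a double or triple edge where a_ij * a_ji = 2 or 3), the diagram is a chain of 8 nodes with single edges (A_8). One simple-root ordering that puts it in standard form is (alpha_4, alpha_1, alpha_6, alpha_3, alpha_2, alpha_7, alpha_5, alpha_8). So the algebra is type A_8, i.e. sl(9).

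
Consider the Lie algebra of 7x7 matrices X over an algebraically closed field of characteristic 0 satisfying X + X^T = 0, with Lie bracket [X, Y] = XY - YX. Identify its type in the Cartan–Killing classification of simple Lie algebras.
B3

This is so(7) with 7 odd, which has dimension 7(7-1)/2 = 21 and rank (7-1)/2 = 3. In the classification of classical Lie algebras, the orthogonal algebra so(2n+1) in an odd number of variables has type B_n; here n = 3, so the Dynkin diagram is a chain of 3 nodes with a double edge at one end; the terminal node there is the unique short simple root (B_3). Hence the type is B_3.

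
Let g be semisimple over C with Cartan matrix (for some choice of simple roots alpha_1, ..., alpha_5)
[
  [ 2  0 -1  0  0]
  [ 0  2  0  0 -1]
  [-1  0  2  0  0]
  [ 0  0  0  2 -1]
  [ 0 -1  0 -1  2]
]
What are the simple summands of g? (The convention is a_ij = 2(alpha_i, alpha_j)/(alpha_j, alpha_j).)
type A_2 ⊕ type A_3

The diagram associated to this matrix has two connected components: the simple roots {alpha_1, alpha_3} form a chain of 2 nodes with single edges (A_2), and {alpha_2, alpha_4, alpha_5} form a chain of 3 nodes with single edges (A_3). A semisimple Lie algebra decomposes uniquely as the direct sum of simple ideals, one per connected component of its Dynkin diagram, so g ≅ A_2 ⊕ A_3 (dimension 8 + 15 = 23).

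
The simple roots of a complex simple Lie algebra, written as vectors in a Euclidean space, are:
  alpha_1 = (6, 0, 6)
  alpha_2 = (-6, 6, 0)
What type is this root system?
type A_2

Compute the Cartan integers a_ij = 2(alpha_i, alpha_j)/(alpha_j, alpha_j); the resulting 2x2 Cartan matrix is
[[2, -1], [-1, 2]].
All simple roots have the same length, so the diagram is simply laced. The associated Dynkin diagram is a chain of 2 nodes with single edges (A_2), so the type is A_2 (the algebra sl(3)).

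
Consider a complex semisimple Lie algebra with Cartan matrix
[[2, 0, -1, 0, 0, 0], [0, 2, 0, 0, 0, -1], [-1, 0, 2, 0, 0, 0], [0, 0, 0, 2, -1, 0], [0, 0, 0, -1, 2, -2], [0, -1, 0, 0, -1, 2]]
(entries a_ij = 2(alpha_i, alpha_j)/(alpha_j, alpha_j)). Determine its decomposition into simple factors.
The diagram associated to this matrix has two connected components: the simple roots {alpha_1, alpha_3} form a chain of 2 nodes with single edges (A_2), and {alpha_2, alpha_4, alpha_5, alpha_6} form a chain of 4 nodes with a double edge between the middle two (F_4). A semisimple Lie algebra decomposes uniquely as the direct sum of simple ideals, one per connected component of its Dynkin diagram, so g ≅ A_2 ⊕ F_4 (dimension 8 + 52 = 60).

A2 ⊕ F4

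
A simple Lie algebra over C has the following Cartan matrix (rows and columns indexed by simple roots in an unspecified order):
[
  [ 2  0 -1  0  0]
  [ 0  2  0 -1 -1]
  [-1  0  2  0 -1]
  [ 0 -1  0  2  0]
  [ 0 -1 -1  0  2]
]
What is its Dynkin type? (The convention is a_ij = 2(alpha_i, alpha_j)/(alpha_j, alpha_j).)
A5

The matrix has rank 5 with 2's on the diagonal. Reading the off-diagonal entries as Dynkin edges (a single edge where a_ij = a_ji = -1; a double or triple edge where a_ij * a_ji = 2 or 3), the diagram is a chain of 5 nodes with single edges (A_5). One simple-root ordering that puts it in standard form is (alpha_4, alpha_2, alpha_5, alpha_3, alpha_1). So the algebra is type A_5, i.e. sl(6).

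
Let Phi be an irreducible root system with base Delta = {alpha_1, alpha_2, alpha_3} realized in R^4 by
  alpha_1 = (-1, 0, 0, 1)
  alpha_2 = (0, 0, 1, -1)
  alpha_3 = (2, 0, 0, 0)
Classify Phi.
C_3 (sp(6))

Compute the Cartan integers a_ij = 2(alpha_i, alpha_j)/(alpha_j, alpha_j); the resulting 3x3 Cartan matrix is
[[2, -1, -1], [-1, 2, 0], [-2, 0, 2]].
The roots have two lengths (squared-length ratio 2:1); the short ones are alpha_{1,2}. The associated Dynkin diagram is a chain of 3 nodes with a double edge at one end; the terminal node there is the unique long simple root (C_3), so the type is C_3 (the algebra sp(6)).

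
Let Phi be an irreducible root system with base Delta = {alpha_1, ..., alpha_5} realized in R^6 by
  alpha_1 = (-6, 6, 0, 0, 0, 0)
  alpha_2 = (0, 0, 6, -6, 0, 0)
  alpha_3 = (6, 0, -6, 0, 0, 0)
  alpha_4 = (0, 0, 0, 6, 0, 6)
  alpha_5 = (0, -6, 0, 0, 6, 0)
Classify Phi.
Compute the Cartan integers a_ij = 2(alpha_i, alpha_j)/(alpha_j, alpha_j); the resulting 5x5 Cartan matrix is
[[2, 0, -1, 0, -1], [0, 2, -1, -1, 0], [-1, -1, 2, 0, 0], [0, -1, 0, 2, 0], [-1, 0, 0, 0, 2]].
All simple roots have the same length, so the diagram is simply laced. The associated Dynkin diagram is a chain of 5 nodes with single edges (A_5), so the type is A_5 (the algebra sl(6)).

type A_5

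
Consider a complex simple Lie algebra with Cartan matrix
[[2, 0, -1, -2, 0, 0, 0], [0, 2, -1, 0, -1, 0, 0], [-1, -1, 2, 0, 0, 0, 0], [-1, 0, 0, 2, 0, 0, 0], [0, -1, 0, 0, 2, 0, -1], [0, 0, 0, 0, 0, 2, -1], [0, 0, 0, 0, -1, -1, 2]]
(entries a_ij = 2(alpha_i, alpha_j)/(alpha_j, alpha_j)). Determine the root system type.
The matrix has rank 7 with 2's on the diagonal. Reading the off-diagonal entries as Dynkin edges (a single edge where a_ij = a_ji = -1; a double or triple edge where a_ij * a_ji = 2 or 3), the diagram is a chain of 7 nodes with a double edge at one end; the terminal node there is the unique short simple root (B_7). One simple-root ordering that puts it in standard form is (alpha_6, alpha_7, alpha_5, alpha_2, alpha_3, alpha_1, alpha_4). So the algebra is type B_7, i.e. so(15).

B_7 (so(15))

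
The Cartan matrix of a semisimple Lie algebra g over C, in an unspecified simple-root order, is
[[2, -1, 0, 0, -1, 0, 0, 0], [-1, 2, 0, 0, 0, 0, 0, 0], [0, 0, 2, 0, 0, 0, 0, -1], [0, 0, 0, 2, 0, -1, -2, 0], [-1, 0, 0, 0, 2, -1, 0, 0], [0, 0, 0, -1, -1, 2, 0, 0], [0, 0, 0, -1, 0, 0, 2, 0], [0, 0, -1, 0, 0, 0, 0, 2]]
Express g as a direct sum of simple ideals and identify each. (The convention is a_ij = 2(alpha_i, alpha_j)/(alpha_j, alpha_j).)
A_2 (sl(3)) + B_6 (so(13))

The diagram associated to this matrix has two connected components: the simple roots {alpha_3, alpha_8} form a chain of 2 nodes with single edges (A_2), and {alpha_1, alpha_2, alpha_4, alpha_5, alpha_6, alpha_7} form a chain of 6 nodes with a double edge at one end; the terminal node there is the unique short simple root (B_6). A semisimple Lie algebra decomposes uniquely as the direct sum of simple ideals, one per connected component of its Dynkin diagram, so g ≅ A_2 ⊕ B_6 (dimension 8 + 78 = 86).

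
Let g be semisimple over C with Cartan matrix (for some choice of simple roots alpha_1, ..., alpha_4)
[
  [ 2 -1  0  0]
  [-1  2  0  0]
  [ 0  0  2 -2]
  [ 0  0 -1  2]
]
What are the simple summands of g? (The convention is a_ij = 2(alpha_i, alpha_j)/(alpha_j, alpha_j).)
The diagram associated to this matrix has two connected components: the simple roots {alpha_1, alpha_2} form a chain of 2 nodes with single edges (A_2), and {alpha_3, alpha_4} form a chain of 2 nodes with a double edge at one end; the terminal node there is the unique short simple root (B_2). A semisimple Lie algebra decomposes uniquely as the direct sum of simple ideals, one per connected component of its Dynkin diagram, so g ≅ A_2 ⊕ B_2 (dimension 8 + 10 = 18).

A_2 ⊕ B_2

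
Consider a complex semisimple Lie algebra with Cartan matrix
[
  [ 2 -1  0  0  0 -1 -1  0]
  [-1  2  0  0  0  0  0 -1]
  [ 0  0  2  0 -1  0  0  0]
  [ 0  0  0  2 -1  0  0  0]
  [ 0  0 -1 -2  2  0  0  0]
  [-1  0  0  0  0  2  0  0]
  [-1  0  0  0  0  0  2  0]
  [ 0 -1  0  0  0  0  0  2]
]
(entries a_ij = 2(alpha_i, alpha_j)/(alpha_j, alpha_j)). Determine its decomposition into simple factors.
The diagram associated to this matrix has two connected components: the simple roots {alpha_3, alpha_4, alpha_5} form a chain of 3 nodes with a double edge at one end; the terminal node there is the unique short simple root (B_3), and {alpha_1, alpha_2, alpha_6, alpha_7, alpha_8} form a chain of 3 nodes with a fork of two nodes at one end (D_5). A semisimple Lie algebra decomposes uniquely as the direct sum of simple ideals, one per connected component of its Dynkin diagram, so g ≅ B_3 ⊕ D_5 (dimension 21 + 45 = 66).

B3 ⊕ D5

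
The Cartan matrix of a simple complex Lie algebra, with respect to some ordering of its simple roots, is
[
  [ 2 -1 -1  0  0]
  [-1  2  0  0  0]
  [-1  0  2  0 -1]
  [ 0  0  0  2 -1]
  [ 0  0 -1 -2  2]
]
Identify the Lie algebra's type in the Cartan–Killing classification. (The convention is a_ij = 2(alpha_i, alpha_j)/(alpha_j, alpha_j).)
The matrix has rank 5 with 2's on the diagonal. Reading the off-diagonal entries as Dynkin edges (a single edge where a_ij = a_ji = -1; a double or triple edge where a_ij * a_ji = 2 or 3), the diagram is a chain of 5 nodes with a double edge at one end; the terminal node there is the unique short simple root (B_5). One simple-root ordering that puts it in standard form is (alpha_2, alpha_1, alpha_3, alpha_5, alpha_4). So the algebra is type B_5, i.e. so(11).

B5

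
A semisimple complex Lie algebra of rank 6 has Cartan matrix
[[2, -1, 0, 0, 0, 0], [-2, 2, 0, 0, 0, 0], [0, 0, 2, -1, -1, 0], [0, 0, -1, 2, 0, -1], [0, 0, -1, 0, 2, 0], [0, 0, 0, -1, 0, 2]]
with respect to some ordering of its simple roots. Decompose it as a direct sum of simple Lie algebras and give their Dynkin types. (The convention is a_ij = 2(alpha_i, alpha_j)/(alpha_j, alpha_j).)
A4 + B2

The diagram associated to this matrix has two connected components: the simple roots {alpha_3, alpha_4, alpha_5, alpha_6} form a chain of 4 nodes with single edges (A_4), and {alpha_1, alpha_2} form a chain of 2 nodes with a double edge at one end; the terminal node there is the unique short simple root (B_2). A semisimple Lie algebra decomposes uniquely as the direct sum of simple ideals, one per connected component of its Dynkin diagram, so g ≅ A_4 ⊕ B_2 (dimension 24 + 10 = 34).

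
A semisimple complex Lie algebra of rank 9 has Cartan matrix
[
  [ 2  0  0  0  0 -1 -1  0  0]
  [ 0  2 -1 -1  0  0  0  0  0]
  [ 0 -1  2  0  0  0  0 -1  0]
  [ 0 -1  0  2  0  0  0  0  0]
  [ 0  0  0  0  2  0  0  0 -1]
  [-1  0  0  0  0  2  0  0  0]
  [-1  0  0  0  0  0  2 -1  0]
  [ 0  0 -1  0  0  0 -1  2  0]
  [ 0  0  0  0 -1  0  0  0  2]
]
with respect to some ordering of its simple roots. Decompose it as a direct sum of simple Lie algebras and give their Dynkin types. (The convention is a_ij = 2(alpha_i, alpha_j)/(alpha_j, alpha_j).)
The diagram associated to this matrix has two connected components: the simple roots {alpha_5, alpha_9} form a chain of 2 nodes with single edges (A_2), and {alpha_1, alpha_2, alpha_3, alpha_4, alpha_6, alpha_7, alpha_8} form a chain of 7 nodes with single edges (A_7). A semisimple Lie algebra decomposes uniquely as the direct sum of simple ideals, one per connected component of its Dynkin diagram, so g ≅ A_2 ⊕ A_7 (dimension 8 + 63 = 71).

A2 ⊕ A7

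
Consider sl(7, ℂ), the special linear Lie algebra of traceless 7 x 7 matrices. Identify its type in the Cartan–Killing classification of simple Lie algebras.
This is sl(7), which has dimension 7^2 - 1 = 48 and rank 7 - 1 = 6 (a Cartan subalgebra is the diagonal traceless matrices). In the classification of classical Lie algebras, the special linear algebra sl(n+1) has type A_n; here n = 6, so the Dynkin diagram is a chain of 6 nodes with single edges (A_6). Hence the type is A_6.

A_6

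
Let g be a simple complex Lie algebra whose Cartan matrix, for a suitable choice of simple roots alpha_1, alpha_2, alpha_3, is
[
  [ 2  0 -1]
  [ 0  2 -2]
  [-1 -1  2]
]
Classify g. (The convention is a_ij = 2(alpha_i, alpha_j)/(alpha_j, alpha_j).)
C_3

The matrix has rank 3 with 2's on the diagonal. Reading the off-diagonal entries as Dynkin edges (a single edge where a_ij = a_ji = -1; a double or triple edge where a_ij * a_ji = 2 or 3), the diagram is a chain of 3 nodes with a double edge at one end; the terminal node there is the unique long simple root (C_3). One simple-root ordering that puts it in standard form is (alpha_1, alpha_3, alpha_2). So the algebra is type C_3, i.e. sp(6).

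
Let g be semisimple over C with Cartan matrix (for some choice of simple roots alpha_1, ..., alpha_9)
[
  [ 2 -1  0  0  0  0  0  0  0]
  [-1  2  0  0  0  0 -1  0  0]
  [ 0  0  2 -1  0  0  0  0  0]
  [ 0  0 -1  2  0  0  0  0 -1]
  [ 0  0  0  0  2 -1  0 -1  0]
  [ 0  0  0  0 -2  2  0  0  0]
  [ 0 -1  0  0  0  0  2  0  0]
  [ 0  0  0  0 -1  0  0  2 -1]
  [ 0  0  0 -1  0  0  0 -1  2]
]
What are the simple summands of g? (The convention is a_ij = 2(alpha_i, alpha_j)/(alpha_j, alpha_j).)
The diagram associated to this matrix has two connected components: the simple roots {alpha_1, alpha_2, alpha_7} form a chain of 3 nodes with single edges (A_3), and {alpha_3, alpha_4, alpha_5, alpha_6, alpha_8, alpha_9} form a chain of 6 nodes with a double edge at one end; the terminal node there is the unique long simple root (C_6). A semisimple Lie algebra decomposes uniquely as the direct sum of simple ideals, one per connected component of its Dynkin diagram, so g ≅ A_3 ⊕ C_6 (dimension 15 + 78 = 93).

A_3 ⊕ C_6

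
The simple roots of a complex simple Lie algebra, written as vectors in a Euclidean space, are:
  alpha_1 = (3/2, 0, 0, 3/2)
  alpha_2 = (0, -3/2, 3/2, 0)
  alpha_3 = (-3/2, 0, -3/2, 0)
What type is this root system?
Compute the Cartan integers a_ij = 2(alpha_i, alpha_j)/(alpha_j, alpha_j); the resulting 3x3 Cartan matrix is
[[2, 0, -1], [0, 2, -1], [-1, -1, 2]].
All simple roots have the same length, so the diagram is simply laced. The associated Dynkin diagram is a chain of 3 nodes with single edges (A_3), so the type is A_3 (the algebra sl(4)).

A_3 (sl(4))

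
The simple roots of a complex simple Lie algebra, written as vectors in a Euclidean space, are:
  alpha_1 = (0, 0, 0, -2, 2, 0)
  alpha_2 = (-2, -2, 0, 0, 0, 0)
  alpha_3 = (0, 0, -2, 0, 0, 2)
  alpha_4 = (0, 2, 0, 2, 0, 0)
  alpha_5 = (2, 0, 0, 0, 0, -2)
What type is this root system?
Compute the Cartan integers a_ij = 2(alpha_i, alpha_j)/(alpha_j, alpha_j); the resulting 5x5 Cartan matrix is
[[2, 0, 0, -1, 0], [0, 2, 0, -1, -1], [0, 0, 2, 0, -1], [-1, -1, 0, 2, 0], [0, -1, -1, 0, 2]].
All simple roots have the same length, so the diagram is simply laced. The associated Dynkin diagram is a chain of 5 nodes with single edges (A_5), so the type is A_5 (the algebra sl(6)).

A5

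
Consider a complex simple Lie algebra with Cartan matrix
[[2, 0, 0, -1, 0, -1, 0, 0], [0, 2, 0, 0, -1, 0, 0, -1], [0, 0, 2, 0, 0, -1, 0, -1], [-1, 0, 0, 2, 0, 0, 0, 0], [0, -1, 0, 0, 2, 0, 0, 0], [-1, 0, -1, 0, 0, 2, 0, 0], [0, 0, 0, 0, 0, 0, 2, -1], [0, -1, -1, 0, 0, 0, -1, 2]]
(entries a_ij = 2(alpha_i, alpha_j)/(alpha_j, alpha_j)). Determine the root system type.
E_8

The matrix has rank 8 with 2's on the diagonal. Reading the off-diagonal entries as Dynkin edges (a single edge where a_ij = a_ji = -1; a double or triple edge where a_ij * a_ji = 2 or 3), the diagram is a chain of 7 nodes with one extra node attached to the third node from one end (E_8). One simple-root ordering that puts it in standard form is (alpha_5, alpha_7, alpha_2, alpha_8, alpha_3, alpha_6, alpha_1, alpha_4). So the algebra is type E_8.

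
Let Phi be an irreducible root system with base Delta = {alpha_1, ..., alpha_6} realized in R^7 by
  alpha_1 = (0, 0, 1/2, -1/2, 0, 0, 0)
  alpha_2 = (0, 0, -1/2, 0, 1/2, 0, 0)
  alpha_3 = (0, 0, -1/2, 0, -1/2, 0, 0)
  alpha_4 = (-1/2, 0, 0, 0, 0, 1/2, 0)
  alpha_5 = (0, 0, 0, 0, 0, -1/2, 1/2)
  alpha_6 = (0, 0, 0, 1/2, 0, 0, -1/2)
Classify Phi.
type D_6

Compute the Cartan integers a_ij = 2(alpha_i, alpha_j)/(alpha_j, alpha_j); the resulting 6x6 Cartan matrix is
[[2, -1, -1, 0, 0, -1], [-1, 2, 0, 0, 0, 0], [-1, 0, 2, 0, 0, 0], [0, 0, 0, 2, -1, 0], [0, 0, 0, -1, 2, -1], [-1, 0, 0, 0, -1, 2]].
All simple roots have the same length, so the diagram is simply laced. The associated Dynkin diagram is a chain of 4 nodes with a fork of two nodes at one end (D_6), so the type is D_6 (the algebra so(12)).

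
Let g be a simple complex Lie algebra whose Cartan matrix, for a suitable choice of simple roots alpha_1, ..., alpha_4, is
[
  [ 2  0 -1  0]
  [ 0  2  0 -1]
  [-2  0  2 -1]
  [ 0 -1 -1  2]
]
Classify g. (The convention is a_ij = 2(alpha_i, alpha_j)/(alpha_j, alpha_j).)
The matrix has rank 4 with 2's on the diagonal. Reading the off-diagonal entries as Dynkin edges (a single edge where a_ij = a_ji = -1; a double or triple edge where a_ij * a_ji = 2 or 3), the diagram is a chain of 4 nodes with a double edge at one end; the terminal node there is the unique short simple root (B_4). One simple-root ordering that puts it in standard form is (alpha_2, alpha_4, alpha_3, alpha_1). So the algebra is type B_4, i.e. so(9).

B_4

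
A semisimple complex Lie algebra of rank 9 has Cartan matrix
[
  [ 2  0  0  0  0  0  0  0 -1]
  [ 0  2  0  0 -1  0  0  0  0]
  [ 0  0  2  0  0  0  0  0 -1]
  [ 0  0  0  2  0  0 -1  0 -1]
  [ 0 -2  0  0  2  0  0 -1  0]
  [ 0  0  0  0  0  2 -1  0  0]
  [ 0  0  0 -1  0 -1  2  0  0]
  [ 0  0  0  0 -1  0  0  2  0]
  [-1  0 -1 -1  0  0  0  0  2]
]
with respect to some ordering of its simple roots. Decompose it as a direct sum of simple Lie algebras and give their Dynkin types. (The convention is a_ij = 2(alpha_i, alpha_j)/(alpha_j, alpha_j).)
B3 ⊕ D6

The diagram associated to this matrix has two connected components: the simple roots {alpha_2, alpha_5, alpha_8} form a chain of 3 nodes with a double edge at one end; the terminal node there is the unique short simple root (B_3), and {alpha_1, alpha_3, alpha_4, alpha_6, alpha_7, alpha_9} form a chain of 4 nodes with a fork of two nodes at one end (D_6). A semisimple Lie algebra decomposes uniquely as the direct sum of simple ideals, one per connected component of its Dynkin diagram, so g ≅ B_3 ⊕ D_6 (dimension 21 + 66 = 87).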